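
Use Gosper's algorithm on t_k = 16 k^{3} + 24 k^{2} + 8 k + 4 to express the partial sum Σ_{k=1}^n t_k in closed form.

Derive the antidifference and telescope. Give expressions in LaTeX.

S(n) = 4 n \left(n^{3} + 4 n^{2} + 5 n + 3\right)

Ratio r(k) = (4*k**3 + 18*k**2 + 26*k + 13)/(4*k**3 + 6*k**2 + 2*k + 1).
Take A(k)=1, B(k)=1, C(k)=k**3 + 3*k**2/2 + k/2 + 1/4.
Solve (1)·f(k+1) − (1)·f(k) = k**3 + 3*k**2/2 + k/2 + 1/4.
Bound: deg f ≤ 4.
Coefficient equations give f(k) = k*(k**3 - k + 1)/4.
Get s_k = R·t_k = 4*k*(k**3 - k + 1) with R(k) = B(k−1)f(k)/C(k) = k*(k**3 - k + 1)/(4*k**3 + 6*k**2 + 2*k + 1).
Check: Δs_k = 16*k**3 + 24*k**2 + 8*k + 4. ✓
Evaluate: s_(n+1) = 4*n**4 + 16*n**3 + 20*n**2 + 12*n + 4; subtract s_(1) = 4 ⇒ S(n) = 4*n*(n**3 + 4*n**2 + 5*n + 3).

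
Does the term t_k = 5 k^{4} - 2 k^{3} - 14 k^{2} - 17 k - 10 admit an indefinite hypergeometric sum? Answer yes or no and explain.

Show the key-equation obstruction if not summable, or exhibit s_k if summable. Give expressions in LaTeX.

Step 1: r(k) = (5*k**4 + 18*k**3 + 10*k**2 - 31*k - 38)/(5*k**4 - 2*k**3 - 14*k**2 - 17*k - 10).
Gosper form: A/B · C(k+1)/C(k) with A=1, B=1, C=k**4 - 2*k**3/5 - 14*k**2/5 - 17*k/5 - 2.
Key eq: (1)·f(k+1) = (1)·f(k) + (k**4 - 2*k**3/5 - 14*k**2/5 - 17*k/5 - 2).
deg f ≤ 5 (via 0,0,4).
A polynomial solution: f(k) = k*(k + 1)*(k**3 - 4*k**2 + 2*k - 4)/5.
Get s_k = R·t_k = k*(k**4 - 3*k**3 - 2*k**2 - 2*k - 4) with R(k) = B(k−1)f(k)/C(k) = k*(k**3 - 4*k**2 + 2*k - 4)/(5*k**3 - 7*k**2 - 7*k - 10).
s_(k+1) − s_k = 5*k**4 - 2*k**3 - 14*k**2 - 17*k - 10 = t_k.

Yes. s_k = k \left(k^{4} - 3 k^{3} - 2 k^{2} - 2 k - 4\right).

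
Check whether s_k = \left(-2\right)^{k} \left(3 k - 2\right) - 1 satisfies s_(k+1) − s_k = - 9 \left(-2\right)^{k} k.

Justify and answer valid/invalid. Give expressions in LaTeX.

s_(k+1) = (-2)**(k + 1)*(3*k + 1) - 1
s_(k+1) − s_k = -9*(-2)**k*k
(s_(k+1) − s_k) − t_k = 0

Valid — Δs_k = t_k.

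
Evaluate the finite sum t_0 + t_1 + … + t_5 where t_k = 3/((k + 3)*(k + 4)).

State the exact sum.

Compute t_(k+1)/t_k: get (k + 3)/(k + 5).
Factor: A=k + 3; B=k + 5; C=1.
Set up (k + 3)·f(k+1) − (k + 4)·f(k) − (1) = 0.
Degrees (1,1,0) ⇒ d ≤ 1.
Solving with deg f ≤ 1: f(k) = k/3.
Certificate R = B(k−1)f/C = k*(k + 4)/3 gives s_k = k/(k + 3).
Check: Δs_k = 3/(k**2 + 7*k + 12). ✓
Σ_(k=0)^(5) t_k = s_(6) − s_(0) = 2/3 − (0) = 2/3.

Σ = 2/3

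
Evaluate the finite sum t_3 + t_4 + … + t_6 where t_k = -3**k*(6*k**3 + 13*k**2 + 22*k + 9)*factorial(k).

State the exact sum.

Compute t_(k+1)/t_k: get 3*(6*k**4 + 37*k**3 + 97*k**2 + 116*k + 50)/(6*k**3 + 13*k**2 + 22*k + 9).
Normal form (A,B,C) = (3*k + 3, 1, k**3 + 13*k**2/6 + 11*k/3 + 3/2).
Solve (3*k + 3)·f(k+1) − (1)·f(k) = k**3 + 13*k**2/6 + 11*k/3 + 3/2.
Bound: deg f ≤ 2.
A polynomial solution: f(k) = (2*k**2 - k + 3)/6.
Certificate R = B(k−1)f/C = (2*k**2 - k + 3)/(6*k**3 + 13*k**2 + 22*k + 9) gives s_k = -3**k*(2*k**2 - k + 3)*factorial(k).
Δs = -3**k*(6*k**3 + 13*k**2 + 22*k + 9)*factorial(k), as required.
Sum = s_(7) − s_(3); s_(7) = -1036113120, s_(3) = -2916 ⇒ -1036110204.

Σ = -1036110204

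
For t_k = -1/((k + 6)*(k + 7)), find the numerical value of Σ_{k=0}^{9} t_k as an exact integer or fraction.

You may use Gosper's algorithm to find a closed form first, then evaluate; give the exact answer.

Ratio r(k) = (k + 6)/(k + 8).
So A=k + 6 and B=k + 8, with C=1.
Need (k + 6)·f(k+1) − (k + 7)·f(k) = 1.
Degrees (1,1,0) ⇒ d ≤ 1.
Match coefficients ⇒ f(k) = k/6.
R(k) = B(k−1)·f(k)/C(k) = k*(k + 7)/6; s_k = R·t_k = -k/(6*k + 36).
Check: Δs_k = -1/(k**2 + 13*k + 42). ✓
Sum = s_(10) − s_(0); s_(10) = -5/48, s_(0) = 0 ⇒ -5/48.

Σ = -5/48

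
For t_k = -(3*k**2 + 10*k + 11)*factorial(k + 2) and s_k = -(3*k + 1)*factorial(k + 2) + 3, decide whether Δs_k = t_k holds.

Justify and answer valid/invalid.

s_(k+1) = -(3*k + 4)*factorial(k + 3) + 3
s_(k+1) − s_k = -(3*k**2 + 10*k + 11)*factorial(k + 2)
(s_(k+1) − s_k) − t_k = 0

valid (s_(k+1) − s_k reduces to t_k)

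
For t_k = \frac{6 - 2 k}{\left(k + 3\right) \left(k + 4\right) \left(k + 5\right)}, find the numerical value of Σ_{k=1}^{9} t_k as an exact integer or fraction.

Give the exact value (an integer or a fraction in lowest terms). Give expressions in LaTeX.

r(k) = (k - 2)*(k + 3)/((k - 3)*(k + 6)) after simplifying.
A = k + 3, B = k + 6, C = k - 3.
f must satisfy (k + 3)·f(k+1) − (k + 5)·f(k) = k - 3.
From deg A=1, deg B=1, deg C=1: d=2.
Solving with deg f ≤ 2: f(k) = -k.
Certificate R = B(k−1)f/C = -k*(k + 5)/(k - 3) gives s_k = 2*k/((k + 3)*(k + 4)).
Check: Δs_k = 2*(3 - k)/(k**3 + 12*k**2 + 47*k + 60). ✓
Sum = s_(10) − s_(1); s_(10) = 10/91, s_(1) = 1/10 ⇒ 9/910.

Σ = 9/910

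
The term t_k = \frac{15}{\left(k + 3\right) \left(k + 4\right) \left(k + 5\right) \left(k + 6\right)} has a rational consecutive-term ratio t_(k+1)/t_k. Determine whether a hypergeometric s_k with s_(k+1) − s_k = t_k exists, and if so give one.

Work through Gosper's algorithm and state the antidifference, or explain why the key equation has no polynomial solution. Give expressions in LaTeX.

Compute t_(k+1)/t_k: get (k + 3)/(k + 7).
Factor: A=k + 3; B=k + 7; C=1.
f must satisfy (k + 3)·f(k+1) − (k + 6)·f(k) = 1.
Degrees (1,1,0) ⇒ d ≤ 3.
Match coefficients ⇒ f(k) = k*(k**2 + 12*k + 47)/180.
Get s_k = R·t_k = k*(k**2 + 12*k + 47)/(12*(k + 3)*(k + 4)*(k + 5)) with R(k) = B(k−1)f(k)/C(k) = k*(k + 6)*(k**2 + 12*k + 47)/180.
Check: Δs_k = 15/(k**4 + 18*k**3 + 119*k**2 + 342*k + 360). ✓

s_k = \frac{k \left(k^{2} + 12 k + 47\right)}{12 \left(k + 3\right) \left(k + 4\right) \left(k + 5\right)}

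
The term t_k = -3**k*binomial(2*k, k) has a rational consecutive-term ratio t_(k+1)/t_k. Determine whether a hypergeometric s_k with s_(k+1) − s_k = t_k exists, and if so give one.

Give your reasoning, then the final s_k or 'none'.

none — t_k is not Gosper-summable

Ratio r(k) = 6*(2*k + 1)/(k + 1).
Factor: A=12*k + 6; B=k + 1; C=1.
Key eq: (12*k + 6)·f(k+1) = (k)·f(k) + (1).
Bound: deg f ≤ -1.
Negative degree bound (-1): no f exists, t_k not Gosper-summable.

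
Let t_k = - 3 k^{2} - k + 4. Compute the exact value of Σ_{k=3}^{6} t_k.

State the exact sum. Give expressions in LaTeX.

The ratio is k*(3*k + 7)/(3*k**2 + k - 4).
Gosper form: A/B · C(k+1)/C(k) with A=1, B=1, C=k**2 + k/3 - 4/3.
Solve (1)·f(k+1) − (1)·f(k) = k**2 + k/3 - 4/3.
Bound: deg f ≤ 3.
Match coefficients ⇒ f(k) = k*(k**2 - k - 4)/3.
Get s_k = R·t_k = k*(-k**2 + k + 4) with R(k) = B(k−1)f(k)/C(k) = k*(k**2 - k - 4)/((k - 1)*(3*k + 4)).
Check: Δs_k = -3*k**2 - k + 4. ✓
Telescoping: Σ = s_(7) − s_(3) = -266 − (-6) = -260.

Σ = -260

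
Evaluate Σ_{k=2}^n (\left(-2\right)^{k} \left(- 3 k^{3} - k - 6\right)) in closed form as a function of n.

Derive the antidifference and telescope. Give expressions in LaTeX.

The ratio is 2*(-k - 3*(k + 1)**3 - 7)/(3*k**3 + k + 6).
So A=-2 and B=1, with C=k**3 + k/3 + 2.
Key eq: (-2)·f(k+1) = (1)·f(k) + (k**3 + k/3 + 2).
From deg A=0, deg B=0, deg C=3: d=3.
Coefficient equations give f(k) = -(k**3 - 2*k**2 + k + 2)/3.
Certificate R = B(k−1)f/C = -(k**3 - 2*k**2 + k + 2)/(3*k**3 + k + 6) gives s_k = (-2)**k*(k**3 - 2*k**2 + k + 2).
Check: Δs_k = (-2)**k*(-3*k**3 - k - 6). ✓
Σ_(k=2)^n t_k = s_(n+1) − s_(2) = ((-2)**(n + 1)*(n**3 + n**2 + 2)) − (16), i.e. -2*(-2)**n*n**3 - 2*(-2)**n*n**2 - 4*(-2)**n - 16.

S(n) = - 2 \left(-2\right)^{n} n^{3} - 2 \left(-2\right)^{n} n^{2} - 4 \left(-2\right)^{n} - 16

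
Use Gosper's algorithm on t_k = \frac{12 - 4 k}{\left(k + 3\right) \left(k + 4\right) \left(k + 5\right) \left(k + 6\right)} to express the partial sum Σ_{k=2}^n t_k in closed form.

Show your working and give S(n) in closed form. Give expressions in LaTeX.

r(k) = (k - 2)*(k + 3)/((k - 3)*(k + 7)) after simplifying.
Take A(k)=k + 3, B(k)=k + 7, C(k)=k - 3.
Solve (k + 3)·f(k+1) − (k + 6)·f(k) = k - 3.
Degrees (1,1,1) ⇒ d ≤ 3.
Solve for f: f(k) = -k*(k**2 + 12*k + 107)/120 (degree 3 ≤ 3).
So s_k = (B(k−1)f/C)·t_k = (-k*(k + 6)*(k**2 + 12*k + 107)/(120*(k - 3)))·t_k = k*(k**2 + 12*k + 107)/(30*(k + 3)*(k + 4)*(k + 5)).
s_(k+1) − s_k = 4*(3 - k)/(k**4 + 18*k**3 + 119*k**2 + 342*k + 360) = t_k.
Telescope: S(n) = s_(n+1) − s_(2) = (n**3 + 15*n**2 + 134*n + 120)/(30*(n**3 + 15*n**2 + 74*n + 120)) − (3/70) = (-n**3 - 15*n**2 + 136*n - 120)/(105*(n**3 + 15*n**2 + 74*n + 120)).

S(n) = \frac{- n^{3} - 15 n^{2} + 136 n - 120}{105 \left(n^{3} + 15 n^{2} + 74 n + 120\right)}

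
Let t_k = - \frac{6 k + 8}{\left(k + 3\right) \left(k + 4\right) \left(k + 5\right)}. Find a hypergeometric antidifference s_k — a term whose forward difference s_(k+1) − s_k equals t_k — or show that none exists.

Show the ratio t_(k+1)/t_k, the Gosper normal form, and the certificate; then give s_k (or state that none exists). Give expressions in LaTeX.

s_k = - \frac{k \left(13 k + 19\right)}{12 \left(k + 3\right) \left(k + 4\right)}

Compute t_(k+1)/t_k: get (k + 3)*(3*k + 7)/((k + 6)*(3*k + 4)).
So A=k + 3 and B=k + 6, with C=k + 4/3.
Set up (k + 3)·f(k+1) − (k + 5)·f(k) − (k + 4/3) = 0.
Degrees (1,1,1) ⇒ d ≤ 2.
Match coefficients ⇒ f(k) = k*(13*k + 19)/72.
R(k) = B(k−1)·f(k)/C(k) = k*(k + 5)*(13*k + 19)/(24*(3*k + 4)); s_k = R·t_k = -k*(13*k + 19)/(12*(k + 3)*(k + 4)).
Δs = 2*(-3*k - 4)/(k**3 + 12*k**2 + 47*k + 60), as required.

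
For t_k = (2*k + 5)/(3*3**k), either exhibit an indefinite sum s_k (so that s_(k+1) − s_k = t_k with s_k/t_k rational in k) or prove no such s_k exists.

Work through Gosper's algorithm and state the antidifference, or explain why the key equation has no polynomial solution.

The ratio is (2*k + 7)/(3*(2*k + 5)).
So A=1/3 and B=1, with C=k + 5/2.
Need (1/3)·f(k+1) − (1)·f(k) = k + 5/2.
From deg A=0, deg B=0, deg C=1: d=1.
Solve for f: f(k) = -3*(k + 3)/2 (degree 1 ≤ 1).
R(k) = B(k−1)·f(k)/C(k) = -3*(k + 3)/(2*k + 5); s_k = R·t_k = (-k - 3)/3**k.
s_(k+1) − s_k = (2*k + 5)/(3*3**k) = t_k.

s_k = (-k - 3)/3**k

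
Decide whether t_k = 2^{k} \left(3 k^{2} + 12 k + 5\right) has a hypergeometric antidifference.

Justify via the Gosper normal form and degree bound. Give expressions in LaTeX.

Yes. s_k = 2^{k} \left(3 k^{2} - 1\right).

r(k) = 2*(3*k**2 + 18*k + 20)/(3*k**2 + 12*k + 5) after simplifying.
Factor: A=2; B=1; C=k**2 + 4*k + 5/3.
f must satisfy (2)·f(k+1) − (1)·f(k) = k**2 + 4*k + 5/3.
From deg A=0, deg B=0, deg C=2: d=2.
Solve for f: f(k) = (3*k**2 - 1)/3 (degree 2 ≤ 2).
Certificate R = B(k−1)f/C = (3*k**2 - 1)/(3*k**2 + 12*k + 5) gives s_k = 2**k*(3*k**2 - 1).
Δs = 2**k*(3*k**2 + 12*k + 5), as required.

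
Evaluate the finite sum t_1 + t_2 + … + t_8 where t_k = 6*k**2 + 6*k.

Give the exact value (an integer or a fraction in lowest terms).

Σ = 1440

The ratio is (k + 2)/k.
A = 1, B = 1, C = k**2 + k.
f must satisfy (1)·f(k+1) − (1)·f(k) = k**2 + k.
d = 3 from the (0,0,2) case.
Solve for f: f(k) = k*(k - 1)*(k + 1)/3 (degree 3 ≤ 3).
So s_k = (B(k−1)f/C)·t_k = ((k - 1)/3)·t_k = 2*k*(k**2 - 1).
Δs = 6*k*(k + 1), as required.
Σ_(k=1)^(8) t_k = s_(9) − s_(1) = 1440 − (0) = 1440.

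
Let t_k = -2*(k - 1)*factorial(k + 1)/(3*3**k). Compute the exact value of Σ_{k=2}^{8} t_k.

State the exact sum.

Σ = -89276/243

t_(k+1)/t_k = k*(k + 2)/(3*(k - 1)).
So A=k/3 + 2/3 and B=1, with C=k - 1.
Set up (k/3 + 2/3)·f(k+1) − (1)·f(k) − (k - 1) = 0.
Bound: deg f ≤ 0.
Solve for f: f(k) = 3 (degree 0 ≤ 0).
So s_k = (B(k−1)f/C)·t_k = (3/(k - 1))·t_k = -2*factorial(k + 1)/3**k.
Check: Δs_k = -2*(k - 1)*factorial(k + 1)/(3*3**k). ✓
Telescoping: Σ = s_(9) − s_(2) = -89600/243 − (-4/3) = -89276/243.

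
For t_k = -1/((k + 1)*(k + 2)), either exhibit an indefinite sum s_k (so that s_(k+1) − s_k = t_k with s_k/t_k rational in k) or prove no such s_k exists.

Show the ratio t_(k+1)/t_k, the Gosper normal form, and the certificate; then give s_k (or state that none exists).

s_k = -k/(k + 1)

Compute t_(k+1)/t_k: get (k + 1)/(k + 3).
Factor: A=k + 1; B=k + 3; C=1.
Need (k + 1)·f(k+1) − (k + 2)·f(k) = 1.
deg f ≤ 1 (via 1,1,0).
A polynomial solution: f(k) = k.
Get s_k = R·t_k = -k/(k + 1) with R(k) = B(k−1)f(k)/C(k) = k*(k + 2).
Verify: -1/(k**2 + 3*k + 2) matches t_k.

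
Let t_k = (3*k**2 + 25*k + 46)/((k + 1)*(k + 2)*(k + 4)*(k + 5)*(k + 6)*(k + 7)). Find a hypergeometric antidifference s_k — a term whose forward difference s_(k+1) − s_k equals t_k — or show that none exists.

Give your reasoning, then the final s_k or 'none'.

Compute t_(k+1)/t_k: get (k + 1)*(k + 4)*(25*k + 3*(k + 1)**2 + 71)/((k + 3)*(k + 8)*(3*k**2 + 25*k + 46)).
Factor: A=k + 1; B=k + 8; C=k**3 + 34*k**2/3 + 121*k/3 + 46.
Set up (k + 1)·f(k+1) − (k + 7)·f(k) − (k**3 + 34*k**2/3 + 121*k/3 + 46) = 0.
Degrees (1,1,3) ⇒ d ≤ 6.
Match coefficients ⇒ f(k) = k*(k + 2)*(k + 3)*(k + 5)*(k**2 + 11*k + 34)/72.
Get s_k = R·t_k = k*(k**2 + 11*k + 34)/(24*(k**3 + 11*k**2 + 34*k + 24)) with R(k) = B(k−1)f(k)/C(k) = k*(k + 2)*(k + 5)*(k + 7)*(k**2 + 11*k + 34)/(24*(3*k**2 + 25*k + 46)).
s_(k+1) − s_k = (3*k**2 + 25*k + 46)/(k**6 + 25*k**5 + 247*k**4 + 1219*k**3 + 3112*k**2 + 3796*k + 1680) = t_k.

s_k = k*(k**2 + 11*k + 34)/(24*(k**3 + 11*k**2 + 34*k + 24))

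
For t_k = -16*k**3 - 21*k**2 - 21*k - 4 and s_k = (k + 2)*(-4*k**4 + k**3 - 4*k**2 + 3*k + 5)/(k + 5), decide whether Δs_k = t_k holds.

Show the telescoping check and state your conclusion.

s_(k+1) = (-4*k**5 - 27*k**4 - 70*k**3 - 93*k**2 - 53*k + 3)/(k + 6)
s_(k+1) − s_k = (-16*k**5 - 161*k**4 - 426*k**3 - 499*k**2 - 338*k - 45)/(k**2 + 11*k + 30)
(s_(k+1) − s_k) − t_k = 3*(12*k**4 + 102*k**3 + 122*k**2 + 112*k + 25)/(k**2 + 11*k + 30)

Invalid: residual 3*(12*k**4 + 102*k**3 + 122*k**2 + 112*k + 25)/(k**2 + 11*k + 30) ≠ 0.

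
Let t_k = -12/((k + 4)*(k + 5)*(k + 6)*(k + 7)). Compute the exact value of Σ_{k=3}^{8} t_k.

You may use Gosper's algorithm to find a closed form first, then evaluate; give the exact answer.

Σ = -53/8190

t_(k+1)/t_k = (k + 4)/(k + 8).
A = k + 4, B = k + 8, C = 1.
Need (k + 4)·f(k+1) − (k + 7)·f(k) = 1.
d = 3 from the (1,1,0) case.
A polynomial solution: f(k) = k*(k**2 + 15*k + 74)/360.
Certificate R = B(k−1)f/C = k*(k + 7)*(k**2 + 15*k + 74)/360 gives s_k = k*(-k**2 - 15*k - 74)/(30*(k + 4)*(k + 5)*(k + 6)).
s_(k+1) − s_k = -12/(k**4 + 22*k**3 + 179*k**2 + 638*k + 840) = t_k.
Σ_(k=3)^(8) t_k = s_(9) − s_(3) = -29/910 − (-8/315) = -53/8190.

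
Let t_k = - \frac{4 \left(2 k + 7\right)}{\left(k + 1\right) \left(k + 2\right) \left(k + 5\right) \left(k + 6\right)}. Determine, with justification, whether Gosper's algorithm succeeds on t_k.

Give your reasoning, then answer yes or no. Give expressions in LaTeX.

Step 1: r(k) = (k + 1)*(k + 5)*(2*k + 9)/((k + 3)*(k + 7)*(2*k + 7)).
Normal form (A,B,C) = (k + 1, k + 7, k**3 + 21*k**2/2 + 73*k/2 + 42).
Key eq: (k + 1)·f(k+1) = (k + 6)·f(k) + (k**3 + 21*k**2/2 + 73*k/2 + 42).
deg f ≤ 5 (via 1,1,3).
Solve for f: f(k) = k*(k + 2)*(k + 3)*(k + 4)*(k + 6)/10 (degree 5 ≤ 5).
Certificate R = B(k−1)f/C = k*(k + 2)*(k + 6)**2/(5*(2*k + 7)) gives s_k = 4*k*(-k - 6)/(5*(k**2 + 6*k + 5)).
Verify: 4*(-2*k - 7)/(k**4 + 14*k**3 + 65*k**2 + 112*k + 60) matches t_k.

Yes. s_k = \frac{4 k \left(- k - 6\right)}{5 \left(k^{2} + 6 k + 5\right)}.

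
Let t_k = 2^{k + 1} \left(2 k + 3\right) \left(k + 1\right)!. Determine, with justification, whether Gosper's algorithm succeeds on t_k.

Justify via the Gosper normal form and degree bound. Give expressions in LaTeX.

The ratio is 2*(k + 2)*(2*k + 5)/(2*k + 3).
A = 2*k + 4, B = 1, C = k + 3/2.
Need (2*k + 4)·f(k+1) − (1)·f(k) = k + 3/2.
Bound: deg f ≤ 0.
Solving with deg f ≤ 0: f(k) = 1/2.
Certificate R = B(k−1)f/C = 1/(2*k + 3) gives s_k = 2**(k + 1)*factorial(k + 1).
Δs = 2**(k + 1)*(2*k + 3)*factorial(k + 1), as required.

Yes. s_k = 2^{k + 1} \left(k + 1\right)!.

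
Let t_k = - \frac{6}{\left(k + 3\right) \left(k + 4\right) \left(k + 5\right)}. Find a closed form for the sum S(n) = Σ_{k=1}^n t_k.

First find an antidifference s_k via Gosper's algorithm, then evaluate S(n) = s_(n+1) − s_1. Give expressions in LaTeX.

Ratio r(k) = (k + 3)/(k + 6).
Normal form (A,B,C) = (k + 3, k + 6, 1).
Set up (k + 3)·f(k+1) − (k + 5)·f(k) − (1) = 0.
Bound: deg f ≤ 2.
Coefficient equations give f(k) = k*(k + 7)/24.
Get s_k = R·t_k = k*(-k - 7)/(4*(k + 3)*(k + 4)) with R(k) = B(k−1)f(k)/C(k) = k*(k + 5)*(k + 7)/24.
Δs = -6/(k**3 + 12*k**2 + 47*k + 60), as required.
Σ_(k=1)^n t_k = s_(n+1) − s_(1) = ((-n**2 - 9*n - 8)/(4*(n**2 + 9*n + 20))) − (-1/10), i.e. 3*n*(-n - 9)/(20*(n**2 + 9*n + 20)).

S(n) = \frac{3 n \left(- n - 9\right)}{20 \left(n^{2} + 9 n + 20\right)}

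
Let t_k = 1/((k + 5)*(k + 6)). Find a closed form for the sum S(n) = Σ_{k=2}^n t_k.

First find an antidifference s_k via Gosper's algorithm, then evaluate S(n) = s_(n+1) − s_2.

S(n) = (n - 1)/(7*(n + 6))

t_(k+1)/t_k = (k + 5)/(k + 7).
Normal form (A,B,C) = (k + 5, k + 7, 1).
Key eq: (k + 5)·f(k+1) = (k + 6)·f(k) + (1).
Bound: deg f ≤ 1.
A polynomial solution: f(k) = k/5.
R(k) = B(k−1)·f(k)/C(k) = k*(k + 6)/5; s_k = R·t_k = k/(5*(k + 5)).
s_(k+1) − s_k = 1/(k**2 + 11*k + 30) = t_k.
Evaluate: s_(n+1) = (n + 1)/(5*(n + 6)); subtract s_(2) = 2/35 ⇒ S(n) = (n - 1)/(7*(n + 6)).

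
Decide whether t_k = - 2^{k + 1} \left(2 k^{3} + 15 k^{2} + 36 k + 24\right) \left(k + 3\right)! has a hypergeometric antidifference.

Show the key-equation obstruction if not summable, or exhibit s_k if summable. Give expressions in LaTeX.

The ratio is 2*(2*k**4 + 29*k**3 + 156*k**2 + 365*k + 308)/(2*k**3 + 15*k**2 + 36*k + 24).
Take A(k)=2*k + 8, B(k)=1, C(k)=k**3 + 15*k**2/2 + 18*k + 12.
Solve (2*k + 8)·f(k+1) − (1)·f(k) = k**3 + 15*k**2/2 + 18*k + 12.
deg f ≤ 2 (via 1,0,3).
Coefficient equations give f(k) = k*(k + 2)/2.
Then R = B(k−1)f/C = k*(k + 2)/(2*k**3 + 15*k**2 + 36*k + 24), so s_k = R(k)·t_k = -2**(k + 1)*k*(k + 2)*factorial(k + 3).
Check: Δs_k = -2**(k + 1)*(2*k**3 + 15*k**2 + 36*k + 24)*factorial(k + 3). ✓

Yes. s_k = - 2^{k + 1} k \left(k + 2\right) \left(k + 3\right)!.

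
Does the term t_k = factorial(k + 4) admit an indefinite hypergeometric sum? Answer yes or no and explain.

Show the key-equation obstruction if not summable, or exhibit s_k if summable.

No. Not Gosper-summable.

Ratio r(k) = k + 5.
Gosper form: A/B · C(k+1)/C(k) with A=k + 5, B=1, C=1.
Solve (k + 5)·f(k+1) − (1)·f(k) = 1.
Degrees (1,0,0) ⇒ d ≤ -1.
deg f ≤ -1 is impossible — no certificate.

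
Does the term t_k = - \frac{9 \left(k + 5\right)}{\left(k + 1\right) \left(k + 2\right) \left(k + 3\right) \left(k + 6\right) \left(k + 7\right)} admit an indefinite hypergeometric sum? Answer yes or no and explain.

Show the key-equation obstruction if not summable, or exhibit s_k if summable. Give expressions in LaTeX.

Yes. s_k = \frac{k \left(- k^{2} - 9 k - 20\right)}{4 \left(k^{3} + 9 k^{2} + 20 k + 12\right)}.

r(k) = (k + 1)*(k + 6)**2/((k + 4)*(k + 5)*(k + 8)) after simplifying.
Normal form (A,B,C) = (k + 1, k + 8, k**3 + 14*k**2 + 65*k + 100).
f must satisfy (k + 1)·f(k+1) − (k + 7)·f(k) = k**3 + 14*k**2 + 65*k + 100.
Bound: deg f ≤ 6.
Match coefficients ⇒ f(k) = k*(k + 3)*(k + 4)**2*(k + 5)**2/36.
Certificate R = B(k−1)f/C = k*(k + 3)*(k + 4)*(k + 7)/36 gives s_k = k*(-k**2 - 9*k - 20)/(4*(k**3 + 9*k**2 + 20*k + 12)).
Δs = 9*(-k - 5)/(k**5 + 19*k**4 + 131*k**3 + 401*k**2 + 540*k + 252), as required.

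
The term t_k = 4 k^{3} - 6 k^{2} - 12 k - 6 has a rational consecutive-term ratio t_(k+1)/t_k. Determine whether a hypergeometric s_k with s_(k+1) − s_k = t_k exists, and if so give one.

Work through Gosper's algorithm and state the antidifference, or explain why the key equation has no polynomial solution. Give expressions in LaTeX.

r(k) = (2*k**3 + 3*k**2 - 6*k - 10)/(2*k**3 - 3*k**2 - 6*k - 3) after simplifying.
Take A(k)=1, B(k)=1, C(k)=k**3 - 3*k**2/2 - 3*k - 3/2.
Need (1)·f(k+1) − (1)·f(k) = k**3 - 3*k**2/2 - 3*k - 3/2.
d = 4 from the (0,0,3) case.
Match coefficients ⇒ f(k) = k*(k**3 - 4*k**2 - 2*k - 1)/4.
Then R = B(k−1)f/C = k*(k**3 - 4*k**2 - 2*k - 1)/(2*(2*k**3 - 3*k**2 - 6*k - 3)), so s_k = R(k)·t_k = k*(k**3 - 4*k**2 - 2*k - 1).
Check: Δs_k = 4*k**3 - 6*k**2 - 12*k - 6. ✓

s_k = k \left(k^{3} - 4 k^{2} - 2 k - 1\right)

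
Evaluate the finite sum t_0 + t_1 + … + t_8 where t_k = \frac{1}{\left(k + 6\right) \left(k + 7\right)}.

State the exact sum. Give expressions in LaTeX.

Σ = 1/10

The ratio is (k + 6)/(k + 8).
Normal form (A,B,C) = (k + 6, k + 8, 1).
Solve (k + 6)·f(k+1) − (k + 7)·f(k) = 1.
From deg A=1, deg B=1, deg C=0: d=1.
Solve for f: f(k) = k/6 (degree 1 ≤ 1).
Certificate R = B(k−1)f/C = k*(k + 7)/6 gives s_k = k/(6*(k + 6)).
Verify: 1/(k**2 + 13*k + 42) matches t_k.
Telescoping: Σ = s_(9) − s_(0) = 1/10 − (0) = 1/10.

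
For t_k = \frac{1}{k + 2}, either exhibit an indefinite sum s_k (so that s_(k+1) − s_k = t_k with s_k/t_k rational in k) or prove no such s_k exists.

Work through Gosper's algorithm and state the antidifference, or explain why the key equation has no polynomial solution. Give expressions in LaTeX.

The ratio is (k + 2)/(k + 3).
Gosper form: A/B · C(k+1)/C(k) with A=k + 2, B=k + 3, C=1.
Solve (k + 2)·f(k+1) − (k + 2)·f(k) = 1.
d = 0 from the (1,1,0) case.
Write f(k) = c0. Then LHS − RHS = -1, requiring -1 = 0: contradictory. No certificate.

not Gosper-summable; s_k does not exist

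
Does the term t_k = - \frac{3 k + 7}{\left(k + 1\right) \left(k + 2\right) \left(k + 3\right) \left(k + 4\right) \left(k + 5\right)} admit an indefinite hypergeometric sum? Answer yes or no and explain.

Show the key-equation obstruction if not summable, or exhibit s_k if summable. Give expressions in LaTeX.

t_(k+1)/t_k = (k + 1)*(3*k + 10)/((k + 6)*(3*k + 7)).
So A=k + 1 and B=k + 6, with C=k + 7/3.
Set up (k + 1)·f(k+1) − (k + 5)·f(k) − (k + 7/3) = 0.
deg f ≤ 4 (via 1,1,1).
A polynomial solution: f(k) = k*(k + 2)*(k**2 + 8*k + 19)/36.
Certificate R = B(k−1)f/C = k*(k + 2)*(k + 5)*(k**2 + 8*k + 19)/(12*(3*k + 7)) gives s_k = k*(-k**2 - 8*k - 19)/(12*(k**3 + 8*k**2 + 19*k + 12)).
Check: Δs_k = (-3*k - 7)/(k**5 + 15*k**4 + 85*k**3 + 225*k**2 + 274*k + 120). ✓

Yes. s_k = \frac{k \left(- k^{2} - 8 k - 19\right)}{12 \left(k^{3} + 8 k^{2} + 19 k + 12\right)}.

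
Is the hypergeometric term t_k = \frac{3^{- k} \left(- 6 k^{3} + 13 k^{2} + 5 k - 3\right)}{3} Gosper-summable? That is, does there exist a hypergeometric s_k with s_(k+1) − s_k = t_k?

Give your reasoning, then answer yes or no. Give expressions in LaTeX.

Yes. s_k = 3^{- k} \left(3 k^{3} - 2 k^{2} + 2\right).

t_(k+1)/t_k = (6*k**3 + 5*k**2 - 13*k - 9)/(3*(6*k**3 - 13*k**2 - 5*k + 3)).
Take A(k)=1/3, B(k)=1, C(k)=k**3 - 13*k**2/6 - 5*k/6 + 1/2.
Set up (1/3)·f(k+1) − (1)·f(k) − (k**3 - 13*k**2/6 - 5*k/6 + 1/2) = 0.
Bound: deg f ≤ 3.
Match coefficients ⇒ f(k) = -(3*k**3 - 2*k**2 + 2)/2.
Certificate R = B(k−1)f/C = -3*(3*k**3 - 2*k**2 + 2)/(6*k**3 - 13*k**2 - 5*k + 3) gives s_k = (3*k**3 - 2*k**2 + 2)/3**k.
Δs = (-6*k**3 + 13*k**2 + 5*k - 3)/(3*3**k), as required.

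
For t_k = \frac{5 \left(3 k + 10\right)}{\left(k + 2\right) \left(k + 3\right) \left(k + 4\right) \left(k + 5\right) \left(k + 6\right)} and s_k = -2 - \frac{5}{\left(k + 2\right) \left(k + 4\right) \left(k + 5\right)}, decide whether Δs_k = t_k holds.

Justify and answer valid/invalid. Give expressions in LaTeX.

Valid — Δs_k = t_k.

s_(k+1) = -2 - 5/((k + 3)*(k + 5)*(k + 6))
s_(k+1) − s_k = 5*(3*k + 10)/(k**5 + 20*k**4 + 155*k**3 + 580*k**2 + 1044*k + 720)
(s_(k+1) − s_k) − t_k = 0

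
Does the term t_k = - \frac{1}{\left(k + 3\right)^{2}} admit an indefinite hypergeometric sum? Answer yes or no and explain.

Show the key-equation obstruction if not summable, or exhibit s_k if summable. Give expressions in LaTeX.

No. Not Gosper-summable.

Ratio r(k) = (k + 3)**2/(k + 4)**2.
Gosper form: A/B · C(k+1)/C(k) with A=k**2 + 6*k + 9, B=k**2 + 8*k + 16, C=1.
f must satisfy (k**2 + 6*k + 9)·f(k+1) − (k**2 + 6*k + 9)·f(k) = 1.
deg f ≤ 0 (via 2,2,0).
Generic f = c0 gives residual -1; -1 = 0 cannot hold, so t_k is not Gosper-summable.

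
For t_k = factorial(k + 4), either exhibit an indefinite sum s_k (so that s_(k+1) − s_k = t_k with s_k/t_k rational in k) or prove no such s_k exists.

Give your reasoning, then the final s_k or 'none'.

none — t_k is not Gosper-summable

t_(k+1)/t_k = k + 5.
So A=k + 5 and B=1, with C=1.
Need (k + 5)·f(k+1) − (1)·f(k) = 1.
deg f ≤ -1 (via 1,0,0).
Negative degree bound (-1): no f exists, t_k not Gosper-summable.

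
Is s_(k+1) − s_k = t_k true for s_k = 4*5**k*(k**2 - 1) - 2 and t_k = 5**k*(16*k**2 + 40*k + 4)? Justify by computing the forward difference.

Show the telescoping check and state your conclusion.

valid; difference matches t_k

s_(k+1) = 4*5**(k + 1)*((k + 1)**2 - 1) - 2
s_(k+1) − s_k = 5**k*(16*k**2 + 40*k + 4)
(s_(k+1) − s_k) − t_k = 0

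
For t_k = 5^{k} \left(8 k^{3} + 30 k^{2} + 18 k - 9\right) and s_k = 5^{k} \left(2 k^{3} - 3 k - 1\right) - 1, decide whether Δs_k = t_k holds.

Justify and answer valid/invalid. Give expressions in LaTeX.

s_(k+1) = 5**(k + 1)*(-3*k + 2*(k + 1)**3 - 4) - 1
s_(k+1) − s_k = 5**k*(8*k**3 + 30*k**2 + 18*k - 9)
(s_(k+1) − s_k) − t_k = 0

valid; difference matches t_k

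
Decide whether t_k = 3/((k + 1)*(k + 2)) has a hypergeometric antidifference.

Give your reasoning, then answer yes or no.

r(k) = (k + 1)/(k + 3) after simplifying.
So A=k + 1 and B=k + 3, with C=1.
Solve (k + 1)·f(k+1) − (k + 2)·f(k) = 1.
deg f ≤ 1 (via 1,1,0).
A polynomial solution: f(k) = k.
Get s_k = R·t_k = 3*k/(k + 1) with R(k) = B(k−1)f(k)/C(k) = k*(k + 2).
Δs = 3/(k**2 + 3*k + 2), as required.

Yes. s_k = 3*k/(k + 1).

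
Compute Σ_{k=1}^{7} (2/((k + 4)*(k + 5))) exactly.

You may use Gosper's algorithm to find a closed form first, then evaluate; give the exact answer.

Σ = 7/30

The ratio is (k + 4)/(k + 6).
Factor: A=k + 4; B=k + 6; C=1.
Key eq: (k + 4)·f(k+1) = (k + 5)·f(k) + (1).
Degrees (1,1,0) ⇒ d ≤ 1.
Solving with deg f ≤ 1: f(k) = k/4.
Certificate R = B(k−1)f/C = k*(k + 5)/4 gives s_k = k/(2*(k + 4)).
Δs = 2/(k**2 + 9*k + 20), as required.
Σ_(k=1)^(7) t_k = s_(8) − s_(1) = 1/3 − (1/10) = 7/30.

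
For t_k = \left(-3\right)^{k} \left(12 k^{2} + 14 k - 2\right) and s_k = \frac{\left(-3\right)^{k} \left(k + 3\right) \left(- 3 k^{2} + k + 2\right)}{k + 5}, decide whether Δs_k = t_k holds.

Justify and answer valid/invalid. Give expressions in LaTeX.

Invalid: residual \frac{\left(-3\right)^{k} \left(- 24 k^{3} - 154 k^{2} - 134 k + 24\right)}{k^{2} + 11 k + 30} ≠ 0.

s_(k+1) = 3*(-3)**k*k*(3*k**2 + 17*k + 20)/(k + 6)
s_(k+1) − s_k = (-3)**k*(12*k**4 + 122*k**3 + 358*k**2 + 264*k - 36)/(k**2 + 11*k + 30)
(s_(k+1) − s_k) − t_k = (-3)**k*(-24*k**3 - 154*k**2 - 134*k + 24)/(k**2 + 11*k + 30)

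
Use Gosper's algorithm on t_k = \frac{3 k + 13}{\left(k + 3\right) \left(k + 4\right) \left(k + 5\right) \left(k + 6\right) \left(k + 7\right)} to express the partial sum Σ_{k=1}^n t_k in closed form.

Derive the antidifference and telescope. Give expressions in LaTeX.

t_(k+1)/t_k = (k + 3)*(3*k + 16)/((k + 8)*(3*k + 13)).
Take A(k)=k + 3, B(k)=k + 8, C(k)=k + 13/3.
Need (k + 3)·f(k+1) − (k + 7)·f(k) = k + 13/3.
Degrees (1,1,1) ⇒ d ≤ 4.
A polynomial solution: f(k) = k*(k + 4)*(k**2 + 14*k + 63)/270.
Get s_k = R·t_k = k*(k**2 + 14*k + 63)/(90*(k**3 + 14*k**2 + 63*k + 90)) with R(k) = B(k−1)f(k)/C(k) = k*(k + 4)*(k + 7)*(k**2 + 14*k + 63)/(90*(3*k + 13)).
Check: Δs_k = (3*k + 13)/(k**5 + 25*k**4 + 245*k**3 + 1175*k**2 + 2754*k + 2520). ✓
Evaluate: s_(n+1) = (n**3 + 17*n**2 + 94*n + 78)/(90*(n**3 + 17*n**2 + 94*n + 168)); subtract s_(1) = 13/2520 ⇒ S(n) = n*(n**2 + 17*n + 94)/(168*(n**3 + 17*n**2 + 94*n + 168)).

S(n) = \frac{n \left(n^{2} + 17 n + 94\right)}{168 \left(n^{3} + 17 n^{2} + 94 n + 168\right)}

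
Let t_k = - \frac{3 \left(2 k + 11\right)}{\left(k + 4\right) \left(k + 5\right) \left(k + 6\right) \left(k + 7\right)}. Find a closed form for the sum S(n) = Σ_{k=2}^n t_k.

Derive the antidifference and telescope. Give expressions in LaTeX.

Ratio r(k) = (k + 4)*(2*k + 13)/((k + 8)*(2*k + 11)).
Take A(k)=k + 4, B(k)=k + 8, C(k)=k + 11/2.
Solve (k + 4)·f(k+1) − (k + 7)·f(k) = k + 11/2.
From deg A=1, deg B=1, deg C=1: d=3.
Coefficient equations give f(k) = k*(k + 5)*(k + 10)/48.
R(k) = B(k−1)·f(k)/C(k) = k*(k + 5)*(k + 7)*(k + 10)/(24*(2*k + 11)); s_k = R·t_k = k*(-k - 10)/(8*(k**2 + 10*k + 24)).
Δs = 3*(-2*k - 11)/(k**4 + 22*k**3 + 179*k**2 + 638*k + 840), as required.
s_(n+1) = (-n**2 - 12*n - 11)/(8*(n**2 + 12*n + 35)) and s_(2) = -1/16, so S(n) = (-n**2 - 12*n + 13)/(16*(n**2 + 12*n + 35)).

S(n) = \frac{- n^{2} - 12 n + 13}{16 \left(n^{2} + 12 n + 35\right)}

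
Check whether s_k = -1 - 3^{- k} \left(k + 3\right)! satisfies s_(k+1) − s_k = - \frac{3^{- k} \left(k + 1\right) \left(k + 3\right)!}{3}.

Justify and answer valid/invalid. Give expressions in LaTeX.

valid (s_(k+1) − s_k reduces to t_k)

s_(k+1) = -3**(-k - 1)*factorial(k + 4) - 1
s_(k+1) − s_k = -(k + 1)*factorial(k + 3)/(3*3**k)
(s_(k+1) − s_k) − t_k = 0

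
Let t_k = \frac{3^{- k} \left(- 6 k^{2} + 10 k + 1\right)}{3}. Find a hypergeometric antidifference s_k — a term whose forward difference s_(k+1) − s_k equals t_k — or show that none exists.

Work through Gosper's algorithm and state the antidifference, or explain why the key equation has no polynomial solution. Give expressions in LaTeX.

s_k = 3^{- k} k \left(3 k - 2\right)

Compute t_(k+1)/t_k: get (6*k**2 + 2*k - 5)/(3*(6*k**2 - 10*k - 1)).
Gosper form: A/B · C(k+1)/C(k) with A=1/3, B=1, C=k**2 - 5*k/3 - 1/6.
Solve (1/3)·f(k+1) − (1)·f(k) = k**2 - 5*k/3 - 1/6.
From deg A=0, deg B=0, deg C=2: d=2.
Coefficient equations give f(k) = -k*(3*k - 2)/2.
Certificate R = B(k−1)f/C = -3*k*(3*k - 2)/(6*k**2 - 10*k - 1) gives s_k = k*(3*k - 2)/3**k.
s_(k+1) − s_k = (-6*k**2 + 10*k + 1)/(3*3**k) = t_k.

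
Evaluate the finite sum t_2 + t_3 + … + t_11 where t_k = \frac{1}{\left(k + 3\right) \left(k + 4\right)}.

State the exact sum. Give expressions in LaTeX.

Compute t_(k+1)/t_k: get (k + 3)/(k + 5).
Normal form (A,B,C) = (k + 3, k + 5, 1).
f must satisfy (k + 3)·f(k+1) − (k + 4)·f(k) = 1.
Degrees (1,1,0) ⇒ d ≤ 1.
Solving with deg f ≤ 1: f(k) = k/3.
Get s_k = R·t_k = k/(3*(k + 3)) with R(k) = B(k−1)f(k)/C(k) = k*(k + 4)/3.
Verify: 1/(k**2 + 7*k + 12) matches t_k.
Sum = s_(12) − s_(2); s_(12) = 4/15, s_(2) = 2/15 ⇒ 2/15.

Σ = 2/15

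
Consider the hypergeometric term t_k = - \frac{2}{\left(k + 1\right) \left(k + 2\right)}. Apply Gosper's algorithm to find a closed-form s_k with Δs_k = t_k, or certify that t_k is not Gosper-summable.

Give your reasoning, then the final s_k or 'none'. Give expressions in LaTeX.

Compute t_(k+1)/t_k: get (k + 1)/(k + 3).
Factor: A=k + 1; B=k + 3; C=1.
Set up (k + 1)·f(k+1) − (k + 2)·f(k) − (1) = 0.
Bound: deg f ≤ 1.
Solve for f: f(k) = k (degree 1 ≤ 1).
Then R = B(k−1)f/C = k*(k + 2), so s_k = R(k)·t_k = -2*k/(k + 1).
Check: Δs_k = -2/(k**2 + 3*k + 2). ✓

s_k = - \frac{2 k}{k + 1}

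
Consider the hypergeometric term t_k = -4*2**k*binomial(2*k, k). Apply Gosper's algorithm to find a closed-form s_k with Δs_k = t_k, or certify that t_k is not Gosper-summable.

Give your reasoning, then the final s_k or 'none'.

t_(k+1)/t_k = 4*(2*k + 1)/(k + 1).
Gosper form: A/B · C(k+1)/C(k) with A=8*k + 4, B=k + 1, C=1.
f must satisfy (8*k + 4)·f(k+1) − (k)·f(k) = 1.
Degrees (1,1,0) ⇒ d ≤ -1.
deg f ≤ -1 is impossible — no certificate.

none (Gosper's algorithm certifies no s_k)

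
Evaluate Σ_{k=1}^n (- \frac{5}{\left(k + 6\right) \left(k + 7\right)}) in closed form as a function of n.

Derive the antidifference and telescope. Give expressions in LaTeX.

S(n) = - \frac{5 n}{7 n + 49}

Step 1: r(k) = (k + 6)/(k + 8).
Factor: A=k + 6; B=k + 8; C=1.
Set up (k + 6)·f(k+1) − (k + 7)·f(k) − (1) = 0.
deg f ≤ 1 (via 1,1,0).
Solve for f: f(k) = k/6 (degree 1 ≤ 1).
Certificate R = B(k−1)f/C = k*(k + 7)/6 gives s_k = -5*k/(6*k + 36).
Verify: -5/(k**2 + 13*k + 42) matches t_k.
s_(n+1) = 5*(-n - 1)/(6*(n + 7)) and s_(1) = -5/42, so S(n) = -5*n/(7*n + 49).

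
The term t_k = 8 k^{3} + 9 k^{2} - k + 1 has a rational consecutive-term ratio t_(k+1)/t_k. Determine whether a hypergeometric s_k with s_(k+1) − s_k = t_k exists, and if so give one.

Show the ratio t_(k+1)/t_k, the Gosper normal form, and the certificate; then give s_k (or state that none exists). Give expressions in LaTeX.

s_k = k \left(2 k^{3} - k^{2} - 3 k + 3\right)

r(k) = (-k + 8*(k + 1)**3 + 9*(k + 1)**2)/(8*k**3 + 9*k**2 - k + 1) after simplifying.
Factor: A=1; B=1; C=k**3 + 9*k**2/8 - k/8 + 1/8.
Set up (1)·f(k+1) − (1)·f(k) − (k**3 + 9*k**2/8 - k/8 + 1/8) = 0.
Bound: deg f ≤ 4.
Solving with deg f ≤ 4: f(k) = k*(2*k**3 - k**2 - 3*k + 3)/8.
Certificate R = B(k−1)f/C = k*(2*k**3 - k**2 - 3*k + 3)/(8*k**3 + 9*k**2 - k + 1) gives s_k = k*(2*k**3 - k**2 - 3*k + 3).
Δs = 8*k**3 + 9*k**2 - k + 1, as required.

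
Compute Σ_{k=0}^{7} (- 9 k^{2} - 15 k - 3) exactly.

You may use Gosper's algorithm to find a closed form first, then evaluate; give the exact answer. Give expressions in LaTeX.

Σ = -1704

The ratio is (3*k**2 + 11*k + 9)/(3*k**2 + 5*k + 1).
Take A(k)=1, B(k)=1, C(k)=k**2 + 5*k/3 + 1/3.
f must satisfy (1)·f(k+1) − (1)·f(k) = k**2 + 5*k/3 + 1/3.
Bound: deg f ≤ 3.
Coefficient equations give f(k) = k*(k**2 + k - 1)/3.
So s_k = (B(k−1)f/C)·t_k = (k*(k**2 + k - 1)/(3*k**2 + 5*k + 1))·t_k = 3*k*(-k**2 - k + 1).
Verify: -9*k**2 - 15*k - 3 matches t_k.
Σ_(k=0)^(7) t_k = s_(8) − s_(0) = -1704 − (0) = -1704.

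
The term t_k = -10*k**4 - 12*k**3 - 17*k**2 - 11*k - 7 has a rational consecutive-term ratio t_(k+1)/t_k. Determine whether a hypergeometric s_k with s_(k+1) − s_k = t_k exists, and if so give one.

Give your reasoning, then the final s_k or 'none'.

Compute t_(k+1)/t_k: get (10*k**4 + 52*k**3 + 113*k**2 + 121*k + 57)/(10*k**4 + 12*k**3 + 17*k**2 + 11*k + 7).
Gosper form: A/B · C(k+1)/C(k) with A=1, B=1, C=k**4 + 6*k**3/5 + 17*k**2/10 + 11*k/10 + 7/10.
Set up (1)·f(k+1) − (1)·f(k) − (k**4 + 6*k**3/5 + 17*k**2/10 + 11*k/10 + 7/10) = 0.
Degrees (0,0,4) ⇒ d ≤ 5.
Match coefficients ⇒ f(k) = k*(2*k**4 - 2*k**3 + 3*k**2 + 4)/10.
R(k) = B(k−1)·f(k)/C(k) = k*(2*k**4 - 2*k**3 + 3*k**2 + 4)/(10*k**4 + 12*k**3 + 17*k**2 + 11*k + 7); s_k = R·t_k = k*(-2*k**4 + 2*k**3 - 3*k**2 - 4).
Δs = -10*k**4 - 12*k**3 - 17*k**2 - 11*k - 7, as required.

s_k = k*(-2*k**4 + 2*k**3 - 3*k**2 - 4)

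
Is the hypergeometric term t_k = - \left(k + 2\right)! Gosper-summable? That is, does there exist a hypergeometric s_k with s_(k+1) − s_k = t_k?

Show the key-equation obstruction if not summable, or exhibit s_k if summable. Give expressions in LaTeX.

No — negative degree bound, so no certificate f.

The ratio is k + 3.
Take A(k)=k + 3, B(k)=1, C(k)=1.
Key eq: (k + 3)·f(k+1) = (1)·f(k) + (1).
Degrees (1,0,0) ⇒ d ≤ -1.
d = -1 < 0 ⇒ no nonzero polynomial f; not summable.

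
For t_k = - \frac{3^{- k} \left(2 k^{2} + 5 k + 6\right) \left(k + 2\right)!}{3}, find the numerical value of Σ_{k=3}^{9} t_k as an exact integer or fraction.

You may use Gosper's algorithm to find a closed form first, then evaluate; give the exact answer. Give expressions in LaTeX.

Σ = -45327880/243

The ratio is (k + 3)*(5*k + 2*(k + 1)**2 + 11)/(3*(2*k**2 + 5*k + 6)).
Normal form (A,B,C) = (k/3 + 1, 1, k**2 + 5*k/2 + 3).
f must satisfy (k/3 + 1)·f(k+1) − (1)·f(k) = k**2 + 5*k/2 + 3.
Bound: deg f ≤ 1.
Match coefficients ⇒ f(k) = 3*(2*k + 3)/2.
R(k) = B(k−1)·f(k)/C(k) = 3*(2*k + 3)/(2*k**2 + 5*k + 6); s_k = R·t_k = -(2*k + 3)*factorial(k + 2)/3**k.
s_(k+1) − s_k = -(2*k**2 + 5*k + 6)*factorial(k + 2)/(3*3**k) = t_k.
Sum = s_(10) − s_(3); s_(10) = -45337600/243, s_(3) = -40 ⇒ -45327880/243.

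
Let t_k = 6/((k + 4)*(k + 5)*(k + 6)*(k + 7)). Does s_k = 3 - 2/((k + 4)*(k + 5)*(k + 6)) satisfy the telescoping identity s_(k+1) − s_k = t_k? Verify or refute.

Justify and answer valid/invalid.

Valid: the claim telescopes to t_k.

s_(k+1) = 3 - 2/((k + 5)*(k + 6)*(k + 7))
s_(k+1) − s_k = 6/((k + 4)*(k + 5)*(k + 6)*(k + 7))
(s_(k+1) − s_k) − t_k = 0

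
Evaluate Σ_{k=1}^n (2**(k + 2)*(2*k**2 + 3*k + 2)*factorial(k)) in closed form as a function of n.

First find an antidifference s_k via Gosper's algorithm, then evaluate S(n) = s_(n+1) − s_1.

Compute t_(k+1)/t_k: get 2*(2*k**3 + 9*k**2 + 14*k + 7)/(2*k**2 + 3*k + 2).
So A=2*k + 2 and B=1, with C=k**2 + 3*k/2 + 1.
Need (2*k + 2)·f(k+1) − (1)·f(k) = k**2 + 3*k/2 + 1.
d = 1 from the (1,0,2) case.
A polynomial solution: f(k) = k/2.
Then R = B(k−1)f/C = k/(2*k**2 + 3*k + 2), so s_k = R(k)·t_k = 2**(k + 2)*k*factorial(k).
Verify: 2**(k + 2)*(2*k**2 + 3*k + 2)*factorial(k) matches t_k.
Σ_(k=1)^n t_k = s_(n+1) − s_(1) = (2**(n + 3)*(n + 1)*factorial(n + 1)) − (8), i.e. 8*2**n*n**2*factorial(n) + 16*2**n*n*factorial(n) + 8*2**n*factorial(n) - 8.

S(n) = 8*2**n*n**2*factorial(n) + 16*2**n*n*factorial(n) + 8*2**n*factorial(n) - 8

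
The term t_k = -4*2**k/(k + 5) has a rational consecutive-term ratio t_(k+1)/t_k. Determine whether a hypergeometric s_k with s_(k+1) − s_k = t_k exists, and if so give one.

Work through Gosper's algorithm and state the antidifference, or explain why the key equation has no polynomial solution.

none (Gosper's algorithm certifies no s_k)

t_(k+1)/t_k = 2*(k + 5)/(k + 6).
Take A(k)=2*k + 10, B(k)=k + 6, C(k)=1.
Need (2*k + 10)·f(k+1) − (k + 5)·f(k) = 1.
Degrees (1,1,0) ⇒ d ≤ -1.
d = -1 < 0 ⇒ no nonzero polynomial f; not summable.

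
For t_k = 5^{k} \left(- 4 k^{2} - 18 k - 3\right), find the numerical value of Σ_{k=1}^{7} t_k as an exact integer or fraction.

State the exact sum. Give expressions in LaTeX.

Σ = -30078125

Step 1: r(k) = 5*(4*k**2 + 26*k + 25)/(4*k**2 + 18*k + 3).
So A=5 and B=1, with C=k**2 + 9*k/2 + 3/4.
Set up (5)·f(k+1) − (1)·f(k) − (k**2 + 9*k/2 + 3/4) = 0.
From deg A=0, deg B=0, deg C=2: d=2.
Solve for f: f(k) = (k - 1)*(k + 3)/4 (degree 2 ≤ 2).
Certificate R = B(k−1)f/C = (k - 1)*(k + 3)/(4*k**2 + 18*k + 3) gives s_k = 5**k*(-k**2 - 2*k + 3).
Verify: 5**k*(-4*k**2 - 18*k - 3) matches t_k.
Telescoping: Σ = s_(8) − s_(1) = -30078125 − (0) = -30078125.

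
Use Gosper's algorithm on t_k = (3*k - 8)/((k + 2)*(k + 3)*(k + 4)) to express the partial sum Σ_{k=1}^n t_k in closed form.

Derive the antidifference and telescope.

r(k) = (k + 2)*(3*k - 5)/((k + 5)*(3*k - 8)) after simplifying.
Normal form (A,B,C) = (k + 2, k + 5, k - 8/3).
Need (k + 2)·f(k+1) − (k + 4)·f(k) = k - 8/3.
deg f ≤ 2 (via 1,1,1).
Coefficient equations give f(k) = -k*(k + 23)/18.
Then R = B(k−1)f/C = -k*(k + 4)*(k + 23)/(6*(3*k - 8)), so s_k = R(k)·t_k = k*(-k - 23)/(6*(k + 2)*(k + 3)).
Check: Δs_k = (3*k - 8)/(k**3 + 9*k**2 + 26*k + 24). ✓
Telescope: S(n) = s_(n+1) − s_(1) = (-n**2 - 25*n - 24)/(6*(n**2 + 7*n + 12)) − (-1/3) = n*(n - 11)/(6*(n**2 + 7*n + 12)).

S(n) = n*(n - 11)/(6*(n**2 + 7*n + 12))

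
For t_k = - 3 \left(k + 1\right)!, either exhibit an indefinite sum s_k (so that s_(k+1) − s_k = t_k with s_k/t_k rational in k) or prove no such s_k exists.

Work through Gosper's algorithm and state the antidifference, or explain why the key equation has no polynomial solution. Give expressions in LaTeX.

none (Gosper's algorithm certifies no s_k)

Compute t_(k+1)/t_k: get k + 2.
Take A(k)=k + 2, B(k)=1, C(k)=1.
Key eq: (k + 2)·f(k+1) = (1)·f(k) + (1).
d = -1 from the (1,0,0) case.
Bound -1 < 0, so the key equation has no polynomial solution.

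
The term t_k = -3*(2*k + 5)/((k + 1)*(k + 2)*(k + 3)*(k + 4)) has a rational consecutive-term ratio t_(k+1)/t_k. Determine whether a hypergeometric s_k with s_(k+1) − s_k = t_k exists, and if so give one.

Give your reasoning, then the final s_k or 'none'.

Ratio r(k) = (k + 1)*(2*k + 7)/((k + 5)*(2*k + 5)).
Factor: A=k + 1; B=k + 5; C=k + 5/2.
f must satisfy (k + 1)·f(k+1) − (k + 4)·f(k) = k + 5/2.
Degrees (1,1,1) ⇒ d ≤ 3.
Solving with deg f ≤ 3: f(k) = k*(k + 2)*(k + 4)/6.
R(k) = B(k−1)·f(k)/C(k) = k*(k + 2)*(k + 4)**2/(3*(2*k + 5)); s_k = R·t_k = k*(-k - 4)/(k**2 + 4*k + 3).
s_(k+1) − s_k = 3*(-2*k - 5)/(k**4 + 10*k**3 + 35*k**2 + 50*k + 24) = t_k.

s_k = k*(-k - 4)/(k**2 + 4*k + 3)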